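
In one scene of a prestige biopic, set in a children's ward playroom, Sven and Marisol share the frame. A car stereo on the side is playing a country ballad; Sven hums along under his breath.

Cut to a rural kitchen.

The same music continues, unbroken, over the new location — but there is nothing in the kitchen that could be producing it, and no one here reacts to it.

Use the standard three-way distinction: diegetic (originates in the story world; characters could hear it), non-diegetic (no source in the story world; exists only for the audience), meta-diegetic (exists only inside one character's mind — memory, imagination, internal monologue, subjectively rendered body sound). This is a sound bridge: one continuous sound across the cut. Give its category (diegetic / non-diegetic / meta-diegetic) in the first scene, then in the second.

diegetic, non-diegetic

Scene one: a car stereo is an on-screen source and Sven reacts to it → diegetic.
Scene two: there is no source in the kitchen and no one hears it — it's now underscore → non-diegetic.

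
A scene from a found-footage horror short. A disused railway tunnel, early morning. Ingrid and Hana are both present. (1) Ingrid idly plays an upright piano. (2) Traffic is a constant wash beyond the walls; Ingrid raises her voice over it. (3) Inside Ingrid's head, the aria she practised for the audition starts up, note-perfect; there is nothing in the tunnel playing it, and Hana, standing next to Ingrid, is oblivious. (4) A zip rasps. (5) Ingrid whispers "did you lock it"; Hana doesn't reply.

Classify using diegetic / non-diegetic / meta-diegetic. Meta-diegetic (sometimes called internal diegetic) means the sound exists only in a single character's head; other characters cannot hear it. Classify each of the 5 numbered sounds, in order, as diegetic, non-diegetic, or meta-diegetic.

diegetic, diegetic, meta-diegetic, diegetic, diegetic

Sound (1): the instrument and the performer are both in the scene, so diegetic.
(2) it's the actual ambient sound of the location → diegetic.
Sound (3): the music is a memory playing inside Ingrid's mind alone; no real-world source, Hana can't hear it, so meta-diegetic.
(4) is diegetic: a zip is a real object/event in the scene's world.
Sound (5): spoken by a character present in the story world, so diegetic.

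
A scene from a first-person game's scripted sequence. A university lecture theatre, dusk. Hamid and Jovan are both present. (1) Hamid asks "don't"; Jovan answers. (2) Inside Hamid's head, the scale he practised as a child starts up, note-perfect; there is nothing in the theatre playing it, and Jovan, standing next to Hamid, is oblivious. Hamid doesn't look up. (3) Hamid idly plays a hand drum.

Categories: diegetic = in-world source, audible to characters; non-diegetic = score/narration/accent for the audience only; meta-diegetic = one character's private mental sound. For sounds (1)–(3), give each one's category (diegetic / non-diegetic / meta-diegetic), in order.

diegetic, meta-diegetic, diegetic

(1) is diegetic: Hamid is a character speaking aloud in the scene.
(2) is meta-diegetic: remembered music, private to Hamid — Jovan is oblivious because it isn't in the room.
(3) Hamid is producing the music live, in the story world → diegetic.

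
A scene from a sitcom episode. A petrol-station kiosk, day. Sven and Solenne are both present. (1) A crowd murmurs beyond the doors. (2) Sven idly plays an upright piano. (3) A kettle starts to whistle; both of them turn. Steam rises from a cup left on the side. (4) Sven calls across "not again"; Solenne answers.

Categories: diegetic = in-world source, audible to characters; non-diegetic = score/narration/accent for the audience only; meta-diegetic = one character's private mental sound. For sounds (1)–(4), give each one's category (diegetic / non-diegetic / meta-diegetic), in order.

diegetic, diegetic, diegetic, diegetic

(1) ambient/room sound belonging to the story's physical space → diegetic.
Sound (2): Sven is producing the music live, in the story world, so diegetic.
Sound (3): a kettle is a real object/event in the scene's world, so diegetic.
(4) is diegetic: spoken by a character present in the story world.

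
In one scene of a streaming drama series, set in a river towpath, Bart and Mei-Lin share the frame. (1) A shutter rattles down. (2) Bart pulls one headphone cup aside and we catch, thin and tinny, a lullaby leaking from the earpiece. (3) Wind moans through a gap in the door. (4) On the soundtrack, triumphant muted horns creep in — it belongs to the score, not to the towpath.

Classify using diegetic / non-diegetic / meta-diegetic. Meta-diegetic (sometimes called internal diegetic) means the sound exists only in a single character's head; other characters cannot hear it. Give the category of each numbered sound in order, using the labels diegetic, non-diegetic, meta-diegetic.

diegetic, diegetic, diegetic, non-diegetic

Sound (1): an in-world source (a shutter); characters could hear it, so diegetic.
(2) is diegetic: the headphones are an on-screen source.
(3) wind is part of the location's real environment → diegetic.
(4) nothing in the towpath produces it and the characters don't hear it — pure soundtrack → non-diegetic.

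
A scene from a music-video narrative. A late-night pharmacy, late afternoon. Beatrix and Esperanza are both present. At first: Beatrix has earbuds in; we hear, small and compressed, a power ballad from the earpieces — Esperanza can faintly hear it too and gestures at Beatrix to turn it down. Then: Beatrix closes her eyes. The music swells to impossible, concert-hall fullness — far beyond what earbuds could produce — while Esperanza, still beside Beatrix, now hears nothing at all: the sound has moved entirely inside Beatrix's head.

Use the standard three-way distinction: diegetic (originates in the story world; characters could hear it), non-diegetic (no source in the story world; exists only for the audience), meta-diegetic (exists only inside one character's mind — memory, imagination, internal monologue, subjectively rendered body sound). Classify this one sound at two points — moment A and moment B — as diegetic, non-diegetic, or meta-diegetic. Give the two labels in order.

diegetic, meta-diegetic

Moment A: the earbuds are a physical source both characters can hear → diegetic.
Moment B: the music now exists only as Beatrix's subjective experience; Esperanza can no longer hear it → meta-diegetic.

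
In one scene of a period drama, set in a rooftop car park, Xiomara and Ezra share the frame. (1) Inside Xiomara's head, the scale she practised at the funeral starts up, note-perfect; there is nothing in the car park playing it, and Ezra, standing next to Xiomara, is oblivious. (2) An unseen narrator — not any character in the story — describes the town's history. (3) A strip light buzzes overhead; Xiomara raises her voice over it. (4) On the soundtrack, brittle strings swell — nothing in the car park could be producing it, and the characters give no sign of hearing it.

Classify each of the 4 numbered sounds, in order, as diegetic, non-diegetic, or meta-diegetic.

meta-diegetic, non-diegetic, diegetic, non-diegetic

(1) is meta-diegetic: the music is a memory playing inside Xiomara's mind alone; no real-world source, Ezra can't hear it.
Sound (2): external voice-over — not a character, not heard by anyone in the scene, so non-diegetic.
(3) is diegetic: a strip light is part of the location's real environment.
(4) nothing in the car park produces it and the characters don't hear it — pure soundtrack → non-diegetic.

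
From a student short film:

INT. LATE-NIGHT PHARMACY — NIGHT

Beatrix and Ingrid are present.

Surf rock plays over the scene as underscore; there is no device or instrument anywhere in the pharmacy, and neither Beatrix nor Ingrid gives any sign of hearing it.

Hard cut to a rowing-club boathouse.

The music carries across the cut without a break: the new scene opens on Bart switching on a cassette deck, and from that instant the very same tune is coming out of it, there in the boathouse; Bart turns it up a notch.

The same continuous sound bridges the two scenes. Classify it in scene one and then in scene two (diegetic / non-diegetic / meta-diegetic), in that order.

Scene one: there's no in-world source anywhere and no character hears it — underscore for the audience only → non-diegetic.
Scene two: once Bart turns on a cassette deck, the music has a real source in the story world and Bart reacts to it → diegetic.

non-diegetic, diegetic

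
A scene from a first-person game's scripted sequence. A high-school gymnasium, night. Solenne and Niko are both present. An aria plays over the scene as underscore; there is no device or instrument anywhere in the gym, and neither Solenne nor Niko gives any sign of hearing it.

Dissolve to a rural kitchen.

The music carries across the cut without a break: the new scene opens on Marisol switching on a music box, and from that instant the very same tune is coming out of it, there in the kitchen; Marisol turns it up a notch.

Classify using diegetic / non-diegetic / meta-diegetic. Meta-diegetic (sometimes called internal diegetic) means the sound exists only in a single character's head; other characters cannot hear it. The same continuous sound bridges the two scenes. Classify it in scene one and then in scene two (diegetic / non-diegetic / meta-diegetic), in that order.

non-diegetic, diegetic

Scene one: there's no in-world source anywhere and no character hears it — underscore for the audience only → non-diegetic.
Scene two: once Marisol turns on a music box, the music has a real source in the story world and Marisol reacts to it → diegetic.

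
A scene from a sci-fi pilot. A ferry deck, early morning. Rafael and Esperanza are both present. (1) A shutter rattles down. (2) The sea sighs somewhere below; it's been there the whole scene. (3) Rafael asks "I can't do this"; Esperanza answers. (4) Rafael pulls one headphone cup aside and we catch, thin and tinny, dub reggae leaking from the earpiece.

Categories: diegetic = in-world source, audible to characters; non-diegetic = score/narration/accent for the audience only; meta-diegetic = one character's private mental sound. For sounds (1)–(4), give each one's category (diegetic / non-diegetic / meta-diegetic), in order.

diegetic, diegetic, diegetic, diegetic

(1) a shutter is a real object/event in the scene's world → diegetic.
Sound (2): ambient/room sound belonging to the story's physical space, so diegetic.
Sound (3): spoken by a character present in the story world, so diegetic.
Sound (4): the headphones are an on-screen source, so diegetic.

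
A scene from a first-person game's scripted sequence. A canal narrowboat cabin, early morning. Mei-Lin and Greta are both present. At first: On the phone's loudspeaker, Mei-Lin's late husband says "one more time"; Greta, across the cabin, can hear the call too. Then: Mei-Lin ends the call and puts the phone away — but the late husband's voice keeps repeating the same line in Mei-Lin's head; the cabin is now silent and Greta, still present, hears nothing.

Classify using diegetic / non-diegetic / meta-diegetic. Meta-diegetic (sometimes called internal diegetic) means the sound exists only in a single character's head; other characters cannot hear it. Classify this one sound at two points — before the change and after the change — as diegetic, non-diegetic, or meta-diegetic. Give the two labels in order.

diegetic, meta-diegetic

Before the change: the loudspeaker is an in-world source; both Mei-Lin and Greta hear the call → diegetic.
After the change: with the phone off, the voice continues only as Mei-Lin's private mental replay — Greta can't hear it → meta-diegetic.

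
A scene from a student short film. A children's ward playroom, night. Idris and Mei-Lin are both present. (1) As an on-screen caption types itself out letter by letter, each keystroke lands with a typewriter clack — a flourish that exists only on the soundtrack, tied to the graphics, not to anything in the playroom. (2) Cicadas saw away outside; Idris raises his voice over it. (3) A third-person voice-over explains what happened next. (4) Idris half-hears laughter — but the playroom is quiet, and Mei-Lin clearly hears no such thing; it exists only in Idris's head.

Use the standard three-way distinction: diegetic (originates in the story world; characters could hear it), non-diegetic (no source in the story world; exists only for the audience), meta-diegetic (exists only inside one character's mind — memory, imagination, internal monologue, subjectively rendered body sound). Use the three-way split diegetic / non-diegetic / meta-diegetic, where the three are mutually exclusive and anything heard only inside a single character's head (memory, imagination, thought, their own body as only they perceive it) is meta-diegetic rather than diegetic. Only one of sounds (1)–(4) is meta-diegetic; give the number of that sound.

4

(1) is non-diegetic: it accompanies on-screen graphics, not anything inside the story world.
(2) is diegetic: cicadas is part of the location's real environment.
(3) commentary laid over the scene from outside the fiction → non-diegetic.
Sound (4): Idris alone 'hears' it — an imagined sound, not present in the space, so meta-diegetic.
Only (4) is meta-diegetic.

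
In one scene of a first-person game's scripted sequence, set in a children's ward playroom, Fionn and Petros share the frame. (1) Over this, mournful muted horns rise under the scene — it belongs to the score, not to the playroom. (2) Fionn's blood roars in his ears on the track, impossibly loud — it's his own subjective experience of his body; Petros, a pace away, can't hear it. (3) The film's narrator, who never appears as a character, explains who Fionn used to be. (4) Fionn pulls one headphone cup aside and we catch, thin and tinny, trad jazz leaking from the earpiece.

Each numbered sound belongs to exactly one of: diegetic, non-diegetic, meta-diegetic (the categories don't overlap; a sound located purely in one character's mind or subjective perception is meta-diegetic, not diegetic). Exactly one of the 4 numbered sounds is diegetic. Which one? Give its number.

4

(1) is non-diegetic: score with no on-screen or off-screen source; it exists for the audience alone.
(2) is meta-diegetic: point-of-audition from inside Fionn's body; not a sound in the room.
(3) is non-diegetic: the narrator exists outside the story world, addressing only the audience.
(4) it's leaking from a physical pair of headphones in the scene → diegetic.
Only (4) is diegetic.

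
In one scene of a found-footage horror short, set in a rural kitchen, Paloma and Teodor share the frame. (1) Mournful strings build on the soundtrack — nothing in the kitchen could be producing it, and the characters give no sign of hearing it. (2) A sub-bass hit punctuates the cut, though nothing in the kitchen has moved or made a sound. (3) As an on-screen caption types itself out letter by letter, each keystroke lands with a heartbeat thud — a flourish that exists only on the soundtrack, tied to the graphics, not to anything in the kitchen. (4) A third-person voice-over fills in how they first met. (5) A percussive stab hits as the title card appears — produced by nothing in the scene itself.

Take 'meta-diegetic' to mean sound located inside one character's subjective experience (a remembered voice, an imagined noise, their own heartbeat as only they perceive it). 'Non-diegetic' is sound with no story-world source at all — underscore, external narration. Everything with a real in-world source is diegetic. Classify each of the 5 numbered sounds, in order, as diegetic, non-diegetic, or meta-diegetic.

(1) score with no on-screen or off-screen source; it exists for the audience alone → non-diegetic.
(2) is non-diegetic: an editorial stinger — it belongs to the cut, not the story world.
(3) sound married to a title/caption — outside the diegesis by definition → non-diegetic.
(4) the narrator exists outside the story world, addressing only the audience → non-diegetic.
(5) is non-diegetic: it's a sound-design accent with no in-world source; no one in the scene can hear it.

non-diegetic, non-diegetic, non-diegetic, non-diegetic, non-diegetic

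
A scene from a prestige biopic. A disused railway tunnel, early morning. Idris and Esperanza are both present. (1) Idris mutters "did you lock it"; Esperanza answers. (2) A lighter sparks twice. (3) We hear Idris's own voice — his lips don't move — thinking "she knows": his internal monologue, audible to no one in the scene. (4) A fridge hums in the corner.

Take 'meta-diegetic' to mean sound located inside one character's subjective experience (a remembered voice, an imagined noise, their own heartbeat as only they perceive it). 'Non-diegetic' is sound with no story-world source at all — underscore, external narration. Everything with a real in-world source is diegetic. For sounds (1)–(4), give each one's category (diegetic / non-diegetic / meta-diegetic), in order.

diegetic, diegetic, meta-diegetic, diegetic

(1) is diegetic: spoken by a character present in the story world.
(2) a lighter is a real object/event in the scene's world → diegetic.
(3) it's Idris's unspoken thought, heard only by the audience via his subjectivity → meta-diegetic.
(4) ambient/room sound belonging to the story's physical space → diegetic.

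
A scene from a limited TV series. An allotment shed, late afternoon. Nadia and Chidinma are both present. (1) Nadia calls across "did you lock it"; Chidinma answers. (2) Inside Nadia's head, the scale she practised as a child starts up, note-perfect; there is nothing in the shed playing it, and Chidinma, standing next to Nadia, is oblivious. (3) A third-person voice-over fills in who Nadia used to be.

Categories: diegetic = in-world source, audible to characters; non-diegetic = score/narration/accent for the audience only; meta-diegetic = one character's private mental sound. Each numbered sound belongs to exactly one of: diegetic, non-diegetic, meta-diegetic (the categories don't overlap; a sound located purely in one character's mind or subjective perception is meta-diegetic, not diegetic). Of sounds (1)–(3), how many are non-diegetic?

(1) on-screen dialogue — Nadia speaks and Chidinma is there to hear → diegetic.
Sound (2): remembered music, private to Nadia — Chidinma is oblivious because it isn't in the room, so meta-diegetic.
Sound (3): external voice-over — not a character, not heard by anyone in the scene, so non-diegetic.
So 1 of the 3 is non-diegetic: (3).

1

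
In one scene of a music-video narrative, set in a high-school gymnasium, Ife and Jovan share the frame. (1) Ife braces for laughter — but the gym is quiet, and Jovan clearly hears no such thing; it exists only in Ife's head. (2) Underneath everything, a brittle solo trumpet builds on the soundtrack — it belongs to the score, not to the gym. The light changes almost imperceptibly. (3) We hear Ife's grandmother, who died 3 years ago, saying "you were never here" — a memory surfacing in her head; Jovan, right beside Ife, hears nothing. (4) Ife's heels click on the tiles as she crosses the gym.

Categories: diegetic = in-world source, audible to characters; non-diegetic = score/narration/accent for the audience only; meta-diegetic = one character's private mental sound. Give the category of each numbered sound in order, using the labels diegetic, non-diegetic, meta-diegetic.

(1) is meta-diegetic: subjective to Ife: the gym is silent and Jovan hears nothing.
Sound (2): nothing in the gym produces it and the characters don't hear it — pure soundtrack, so non-diegetic.
(3) is meta-diegetic: a remembered line, private to Ife — not present in the room, not audible to Jovan.
(4) is diegetic: Ife's footsteps are produced in the story world.

meta-diegetic, non-diegetic, meta-diegetic, diegetic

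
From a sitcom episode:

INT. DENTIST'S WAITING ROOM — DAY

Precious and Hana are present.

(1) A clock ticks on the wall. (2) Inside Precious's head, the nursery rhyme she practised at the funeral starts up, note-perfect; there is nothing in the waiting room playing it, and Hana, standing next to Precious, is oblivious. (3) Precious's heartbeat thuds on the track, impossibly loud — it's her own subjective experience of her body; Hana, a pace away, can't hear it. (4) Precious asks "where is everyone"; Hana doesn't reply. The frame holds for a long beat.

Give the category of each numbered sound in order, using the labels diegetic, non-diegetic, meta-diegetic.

diegetic, meta-diegetic, meta-diegetic, diegetic

Sound (1): the sound comes from a clock physically present in the location, so diegetic.
(2) is meta-diegetic: the music is a memory playing inside Precious's mind alone; no real-world source, Hana can't hear it.
(3) a subjective body sound — Precious's private perception, inaudible to Hana → meta-diegetic.
Sound (4): on-screen dialogue — Precious speaks and Hana is there to hear, so diegetic.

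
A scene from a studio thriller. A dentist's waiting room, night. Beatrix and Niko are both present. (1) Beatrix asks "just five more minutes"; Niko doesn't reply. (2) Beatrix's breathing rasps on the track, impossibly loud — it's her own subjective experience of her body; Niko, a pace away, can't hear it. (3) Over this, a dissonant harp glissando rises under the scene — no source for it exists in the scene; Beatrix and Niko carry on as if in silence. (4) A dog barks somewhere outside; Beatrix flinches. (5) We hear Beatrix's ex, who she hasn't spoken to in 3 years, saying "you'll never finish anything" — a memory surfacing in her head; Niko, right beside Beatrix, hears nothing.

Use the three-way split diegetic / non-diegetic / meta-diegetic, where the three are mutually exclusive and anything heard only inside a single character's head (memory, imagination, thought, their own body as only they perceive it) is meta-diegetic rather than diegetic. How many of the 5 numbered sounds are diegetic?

Sound (1): Beatrix is a character speaking aloud in the scene, so diegetic.
(2) is meta-diegetic: point-of-audition from inside Beatrix's body; not a sound in the room.
(3) is non-diegetic: it has no source in the story world and no character can hear it — it's underscore.
(4) is diegetic: a dog is a real object/event in the scene's world.
(5) is meta-diegetic: it's Beatrix's recollection rendered as sound; the other character can't hear it.
So 2 of the 5 are diegetic: (1), (4).

2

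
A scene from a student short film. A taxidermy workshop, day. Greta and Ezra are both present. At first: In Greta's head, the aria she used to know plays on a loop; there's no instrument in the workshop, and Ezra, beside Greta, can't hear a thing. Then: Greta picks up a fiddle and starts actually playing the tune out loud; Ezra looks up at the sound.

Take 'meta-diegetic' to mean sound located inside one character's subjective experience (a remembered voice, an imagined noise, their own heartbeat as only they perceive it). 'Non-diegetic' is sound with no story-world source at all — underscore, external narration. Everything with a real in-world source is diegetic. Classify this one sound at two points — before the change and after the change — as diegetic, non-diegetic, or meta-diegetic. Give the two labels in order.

Before the change: the tune exists only as Greta's private memory; Ezra can't hear it → meta-diegetic.
After the change: Greta is now producing it live on a fiddle, in the room, and Ezra hears it → diegetic.

meta-diegetic, diegetic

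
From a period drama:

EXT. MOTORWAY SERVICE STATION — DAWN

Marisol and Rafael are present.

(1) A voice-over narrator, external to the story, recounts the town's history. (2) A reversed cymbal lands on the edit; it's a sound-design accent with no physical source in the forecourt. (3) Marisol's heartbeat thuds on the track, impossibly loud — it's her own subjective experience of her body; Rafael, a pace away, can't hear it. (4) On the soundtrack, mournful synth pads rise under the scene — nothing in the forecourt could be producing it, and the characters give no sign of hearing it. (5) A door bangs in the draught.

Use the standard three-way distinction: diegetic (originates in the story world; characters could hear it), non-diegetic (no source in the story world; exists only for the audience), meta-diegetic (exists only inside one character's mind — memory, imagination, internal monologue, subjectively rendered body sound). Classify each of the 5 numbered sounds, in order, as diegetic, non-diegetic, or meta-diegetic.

non-diegetic, non-diegetic, meta-diegetic, non-diegetic, diegetic

(1) is non-diegetic: commentary laid over the scene from outside the fiction.
Sound (2): an editorial stinger — it belongs to the cut, not the story world, so non-diegetic.
(3) point-of-audition from inside Marisol's body; not a sound in the room → meta-diegetic.
(4) it has no source in the story world and no character can hear it — it's underscore → non-diegetic.
Sound (5): a door is a real object/event in the scene's world, so diegetic.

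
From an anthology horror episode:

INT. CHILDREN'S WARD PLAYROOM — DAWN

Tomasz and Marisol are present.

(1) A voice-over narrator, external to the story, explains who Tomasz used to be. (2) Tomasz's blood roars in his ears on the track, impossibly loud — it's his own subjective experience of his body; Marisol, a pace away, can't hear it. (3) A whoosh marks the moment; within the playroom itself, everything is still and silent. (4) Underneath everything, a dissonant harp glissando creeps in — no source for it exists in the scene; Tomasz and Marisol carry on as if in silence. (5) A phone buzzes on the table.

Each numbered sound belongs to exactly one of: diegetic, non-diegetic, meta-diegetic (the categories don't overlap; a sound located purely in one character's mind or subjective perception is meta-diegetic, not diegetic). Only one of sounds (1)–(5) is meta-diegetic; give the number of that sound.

2

(1) is non-diegetic: external voice-over — not a character, not heard by anyone in the scene.
Sound (2): point-of-audition from inside Tomasz's body; not a sound in the room, so meta-diegetic.
(3) it's a sound-design accent with no in-world source; no one in the scene can hear it → non-diegetic.
Sound (4): score with no on-screen or off-screen source; it exists for the audience alone, so non-diegetic.
(5) an in-world source (a phone); characters could hear it → diegetic.
Only (2) is meta-diegetic.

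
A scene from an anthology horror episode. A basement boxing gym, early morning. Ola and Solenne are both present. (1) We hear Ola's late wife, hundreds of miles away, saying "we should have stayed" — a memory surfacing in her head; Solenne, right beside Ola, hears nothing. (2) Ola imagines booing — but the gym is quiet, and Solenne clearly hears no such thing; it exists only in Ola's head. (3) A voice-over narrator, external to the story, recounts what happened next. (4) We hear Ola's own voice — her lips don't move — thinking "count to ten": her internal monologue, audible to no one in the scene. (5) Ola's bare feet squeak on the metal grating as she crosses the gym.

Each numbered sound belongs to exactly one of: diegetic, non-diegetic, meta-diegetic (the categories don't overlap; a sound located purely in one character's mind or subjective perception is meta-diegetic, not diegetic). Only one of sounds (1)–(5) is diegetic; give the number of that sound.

(1) a remembered line, private to Ola — not present in the room, not audible to Solenne → meta-diegetic.
(2) is meta-diegetic: the sound is imagined by Ola; nothing in the story world is producing it and Solenne can't hear it.
(3) is non-diegetic: external voice-over — not a character, not heard by anyone in the scene.
(4) is meta-diegetic: internal monologue — inside Ola's mind, not spoken into the scene.
(5) a character's body making contact with the set — an in-world sound → diegetic.
Only (5) is diegetic.

5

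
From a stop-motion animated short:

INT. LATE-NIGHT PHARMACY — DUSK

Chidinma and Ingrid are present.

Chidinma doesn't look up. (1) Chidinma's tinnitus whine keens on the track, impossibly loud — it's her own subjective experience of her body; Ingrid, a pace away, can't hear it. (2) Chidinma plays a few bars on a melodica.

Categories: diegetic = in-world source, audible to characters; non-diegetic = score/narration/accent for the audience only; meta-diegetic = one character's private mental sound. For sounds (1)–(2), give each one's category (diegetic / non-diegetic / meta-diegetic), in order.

meta-diegetic, diegetic

(1) a subjective body sound — Chidinma's private perception, inaudible to Ingrid → meta-diegetic.
(2) is diegetic: a character is playing a melodica on screen.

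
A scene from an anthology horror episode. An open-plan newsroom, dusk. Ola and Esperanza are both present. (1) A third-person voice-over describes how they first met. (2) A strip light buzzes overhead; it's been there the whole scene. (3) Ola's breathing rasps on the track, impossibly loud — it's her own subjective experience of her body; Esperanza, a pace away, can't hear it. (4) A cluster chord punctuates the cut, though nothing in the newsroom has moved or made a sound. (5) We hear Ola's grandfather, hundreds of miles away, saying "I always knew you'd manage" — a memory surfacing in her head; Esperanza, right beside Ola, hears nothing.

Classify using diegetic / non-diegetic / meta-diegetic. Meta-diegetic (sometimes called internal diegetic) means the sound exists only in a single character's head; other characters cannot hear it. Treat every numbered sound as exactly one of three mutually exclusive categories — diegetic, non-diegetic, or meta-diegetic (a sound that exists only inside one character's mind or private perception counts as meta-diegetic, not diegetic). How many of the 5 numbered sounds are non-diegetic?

2

(1) is non-diegetic: commentary laid over the scene from outside the fiction.
Sound (2): ambient/room sound belonging to the story's physical space, so diegetic.
(3) a subjective body sound — Ola's private perception, inaudible to Esperanza → meta-diegetic.
Sound (4): it's a sound-design accent with no in-world source; no one in the scene can hear it, so non-diegetic.
(5) is meta-diegetic: a remembered line, private to Ola — not present in the room, not audible to Esperanza.
So 2 of the 5 are non-diegetic: (1), (4).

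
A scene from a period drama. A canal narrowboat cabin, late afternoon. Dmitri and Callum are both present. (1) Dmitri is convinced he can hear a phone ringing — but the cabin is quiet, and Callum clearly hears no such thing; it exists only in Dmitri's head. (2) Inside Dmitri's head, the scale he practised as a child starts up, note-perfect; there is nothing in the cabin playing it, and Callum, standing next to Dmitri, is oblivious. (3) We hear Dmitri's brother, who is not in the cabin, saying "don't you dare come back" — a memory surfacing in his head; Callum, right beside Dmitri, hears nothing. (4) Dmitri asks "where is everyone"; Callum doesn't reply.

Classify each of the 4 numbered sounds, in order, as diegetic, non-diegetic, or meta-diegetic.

meta-diegetic, meta-diegetic, meta-diegetic, diegetic

Sound (1): subjective to Dmitri: the cabin is silent and Callum hears nothing, so meta-diegetic.
(2) is meta-diegetic: remembered music, private to Dmitri — Callum is oblivious because it isn't in the room.
(3) is meta-diegetic: the voice is a memory playing only inside Dmitri's mind; Callum can't hear it.
(4) on-screen dialogue — Dmitri speaks and Callum is there to hear → diegetic.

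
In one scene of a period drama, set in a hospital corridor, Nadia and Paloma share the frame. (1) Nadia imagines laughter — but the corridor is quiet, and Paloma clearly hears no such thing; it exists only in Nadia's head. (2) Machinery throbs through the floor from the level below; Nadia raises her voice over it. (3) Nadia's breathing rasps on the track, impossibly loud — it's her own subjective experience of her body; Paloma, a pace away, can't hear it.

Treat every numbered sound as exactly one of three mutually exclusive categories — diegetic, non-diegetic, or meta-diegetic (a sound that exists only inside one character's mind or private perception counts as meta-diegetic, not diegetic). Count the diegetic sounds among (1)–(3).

(1) Nadia alone 'hears' it — an imagined sound, not present in the space → meta-diegetic.
(2) is diegetic: ambient/room sound belonging to the story's physical space.
(3) is meta-diegetic: a subjective body sound — Nadia's private perception, inaudible to Paloma.
So 1 of the 3 is diegetic: (2).

1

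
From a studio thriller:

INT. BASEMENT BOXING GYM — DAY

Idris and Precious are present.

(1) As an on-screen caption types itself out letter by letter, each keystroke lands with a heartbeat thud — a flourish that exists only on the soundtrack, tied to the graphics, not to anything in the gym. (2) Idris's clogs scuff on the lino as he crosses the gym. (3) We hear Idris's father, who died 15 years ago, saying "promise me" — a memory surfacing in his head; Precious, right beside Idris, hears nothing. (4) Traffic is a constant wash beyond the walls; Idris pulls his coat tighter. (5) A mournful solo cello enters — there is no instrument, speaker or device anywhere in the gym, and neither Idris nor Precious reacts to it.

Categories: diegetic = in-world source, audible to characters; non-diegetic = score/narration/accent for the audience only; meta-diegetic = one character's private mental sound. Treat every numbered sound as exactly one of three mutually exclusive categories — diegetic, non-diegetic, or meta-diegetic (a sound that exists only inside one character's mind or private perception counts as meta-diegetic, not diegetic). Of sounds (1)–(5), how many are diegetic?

2

(1) is non-diegetic: sound married to a title/caption — outside the diegesis by definition.
Sound (2): it's the physical sound of Idris moving in the space, so diegetic.
(3) is meta-diegetic: a remembered line, private to Idris — not present in the room, not audible to Precious.
(4) ambient/room sound belonging to the story's physical space → diegetic.
(5) score with no on-screen or off-screen source; it exists for the audience alone → non-diegetic.
Diegetic: (2), (4) — that's 2.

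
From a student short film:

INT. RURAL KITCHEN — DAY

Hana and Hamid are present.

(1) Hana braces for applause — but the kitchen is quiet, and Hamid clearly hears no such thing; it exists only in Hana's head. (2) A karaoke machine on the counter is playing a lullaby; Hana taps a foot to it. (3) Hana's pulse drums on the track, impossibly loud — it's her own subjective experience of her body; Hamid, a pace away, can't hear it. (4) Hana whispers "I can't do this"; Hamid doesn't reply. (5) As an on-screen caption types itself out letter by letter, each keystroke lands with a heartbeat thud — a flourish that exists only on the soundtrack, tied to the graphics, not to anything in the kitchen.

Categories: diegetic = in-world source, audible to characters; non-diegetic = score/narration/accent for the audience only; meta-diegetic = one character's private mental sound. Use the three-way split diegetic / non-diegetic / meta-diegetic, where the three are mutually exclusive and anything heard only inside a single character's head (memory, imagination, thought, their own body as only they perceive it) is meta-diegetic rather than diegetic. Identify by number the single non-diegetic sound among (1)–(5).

(1) is meta-diegetic: subjective to Hana: the kitchen is silent and Hamid hears nothing.
(2) a karaoke machine is a physical source in the scene and Hana reacts to it → diegetic.
Sound (3): point-of-audition from inside Hana's body; not a sound in the room, so meta-diegetic.
Sound (4): Hana is a character speaking aloud in the scene, so diegetic.
(5) the caption isn't part of the story world, so neither is the sound tied to it → non-diegetic.
Only (5) is non-diegetic.

5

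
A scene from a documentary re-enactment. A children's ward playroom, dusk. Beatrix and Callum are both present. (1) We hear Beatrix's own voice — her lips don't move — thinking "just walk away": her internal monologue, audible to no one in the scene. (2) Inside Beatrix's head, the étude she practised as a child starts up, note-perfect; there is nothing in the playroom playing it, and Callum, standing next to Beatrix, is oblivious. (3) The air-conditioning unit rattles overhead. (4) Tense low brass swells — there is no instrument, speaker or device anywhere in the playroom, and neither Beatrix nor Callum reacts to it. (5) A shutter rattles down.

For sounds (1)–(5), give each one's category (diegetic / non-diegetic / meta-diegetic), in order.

meta-diegetic, meta-diegetic, diegetic, non-diegetic, diegetic

(1) Beatrix's thought-voice: a private mental sound no other character can hear → meta-diegetic.
(2) it lives in Beatrix's subjectivity, not in the playroom → meta-diegetic.
Sound (3): the air-conditioning unit is part of the location's real environment, so diegetic.
(4) it has no source in the story world and no character can hear it — it's underscore → non-diegetic.
Sound (5): an in-world source (a shutter); characters could hear it, so diegetic.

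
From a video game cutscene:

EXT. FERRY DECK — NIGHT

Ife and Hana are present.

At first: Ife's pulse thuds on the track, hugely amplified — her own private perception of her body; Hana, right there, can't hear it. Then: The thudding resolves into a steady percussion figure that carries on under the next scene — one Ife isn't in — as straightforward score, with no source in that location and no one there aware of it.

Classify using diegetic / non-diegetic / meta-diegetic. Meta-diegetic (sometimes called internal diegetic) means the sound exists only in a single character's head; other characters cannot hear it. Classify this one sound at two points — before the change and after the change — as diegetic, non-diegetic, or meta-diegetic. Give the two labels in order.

Before the change: it's Ife's subjective body sound, inaudible to Hana → meta-diegetic.
After the change: detached from Ife and playing as sourceless score over a scene she isn't in — for the audience only → non-diegetic.

meta-diegetic, non-diegetic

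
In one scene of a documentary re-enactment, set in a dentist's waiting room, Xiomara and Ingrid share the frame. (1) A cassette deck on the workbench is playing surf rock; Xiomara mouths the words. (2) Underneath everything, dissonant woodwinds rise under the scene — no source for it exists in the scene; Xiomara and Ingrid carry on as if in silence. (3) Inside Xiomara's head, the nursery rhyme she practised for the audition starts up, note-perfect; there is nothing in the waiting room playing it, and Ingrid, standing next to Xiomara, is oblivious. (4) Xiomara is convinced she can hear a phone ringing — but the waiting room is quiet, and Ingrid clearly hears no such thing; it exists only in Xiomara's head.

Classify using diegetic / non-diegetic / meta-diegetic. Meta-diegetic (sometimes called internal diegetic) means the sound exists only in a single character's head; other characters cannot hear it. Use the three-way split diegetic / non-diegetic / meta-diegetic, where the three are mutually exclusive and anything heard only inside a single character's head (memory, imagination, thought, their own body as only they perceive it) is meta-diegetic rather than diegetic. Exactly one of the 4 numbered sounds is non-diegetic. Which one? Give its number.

(1) is diegetic: a cassette deck is a physical source in the scene and Xiomara reacts to it.
(2) is non-diegetic: score with no on-screen or off-screen source; it exists for the audience alone.
Sound (3): the music is a memory playing inside Xiomara's mind alone; no real-world source, Ingrid can't hear it, so meta-diegetic.
(4) Xiomara alone 'hears' it — an imagined sound, not present in the space → meta-diegetic.
Only (2) is non-diegetic.

2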